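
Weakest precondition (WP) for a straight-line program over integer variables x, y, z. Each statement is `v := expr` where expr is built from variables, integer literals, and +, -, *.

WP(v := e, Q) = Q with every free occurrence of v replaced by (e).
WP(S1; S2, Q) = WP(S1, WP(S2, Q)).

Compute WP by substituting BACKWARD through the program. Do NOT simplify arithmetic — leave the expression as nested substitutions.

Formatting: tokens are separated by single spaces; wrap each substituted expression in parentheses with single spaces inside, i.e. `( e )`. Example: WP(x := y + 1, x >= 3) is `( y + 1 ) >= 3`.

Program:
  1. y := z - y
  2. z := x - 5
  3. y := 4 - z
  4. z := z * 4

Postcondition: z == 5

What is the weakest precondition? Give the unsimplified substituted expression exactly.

post: z == 5
stmt 4: z := z * 4  -- replace 1 occurrence(s) of z with (z * 4)
  => ( z * 4 ) == 5
stmt 3: y := 4 - z  -- replace 0 occurrence(s) of y with (4 - z)
  => ( z * 4 ) == 5
stmt 2: z := x - 5  -- replace 1 occurrence(s) of z with (x - 5)
  => ( ( x - 5 ) * 4 ) == 5
stmt 1: y := z - y  -- replace 0 occurrence(s) of y with (z - y)
  => ( ( x - 5 ) * 4 ) == 5

Answer: ( ( x - 5 ) * 4 ) == 5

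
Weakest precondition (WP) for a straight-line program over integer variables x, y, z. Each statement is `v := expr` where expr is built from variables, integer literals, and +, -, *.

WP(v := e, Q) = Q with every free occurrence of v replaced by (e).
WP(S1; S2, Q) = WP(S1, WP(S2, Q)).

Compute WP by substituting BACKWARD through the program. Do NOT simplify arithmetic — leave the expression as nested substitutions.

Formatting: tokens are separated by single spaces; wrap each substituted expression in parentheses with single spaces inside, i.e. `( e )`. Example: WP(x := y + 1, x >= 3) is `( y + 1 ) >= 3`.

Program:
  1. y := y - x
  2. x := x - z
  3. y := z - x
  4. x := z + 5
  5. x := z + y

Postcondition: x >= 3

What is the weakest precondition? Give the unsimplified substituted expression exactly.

Answer: ( z + ( z - ( x - z ) ) ) >= 3

Derivation:
post: x >= 3
stmt 5: x := z + y  -- replace 1 occurrence(s) of x with (z + y)
  => ( z + y ) >= 3
stmt 4: x := z + 5  -- replace 0 occurrence(s) of x with (z + 5)
  => ( z + y ) >= 3
stmt 3: y := z - x  -- replace 1 occurrence(s) of y with (z - x)
  => ( z + ( z - x ) ) >= 3
stmt 2: x := x - z  -- replace 1 occurrence(s) of x with (x - z)
  => ( z + ( z - ( x - z ) ) ) >= 3
stmt 1: y := y - x  -- replace 0 occurrence(s) of y with (y - x)
  => ( z + ( z - ( x - z ) ) ) >= 3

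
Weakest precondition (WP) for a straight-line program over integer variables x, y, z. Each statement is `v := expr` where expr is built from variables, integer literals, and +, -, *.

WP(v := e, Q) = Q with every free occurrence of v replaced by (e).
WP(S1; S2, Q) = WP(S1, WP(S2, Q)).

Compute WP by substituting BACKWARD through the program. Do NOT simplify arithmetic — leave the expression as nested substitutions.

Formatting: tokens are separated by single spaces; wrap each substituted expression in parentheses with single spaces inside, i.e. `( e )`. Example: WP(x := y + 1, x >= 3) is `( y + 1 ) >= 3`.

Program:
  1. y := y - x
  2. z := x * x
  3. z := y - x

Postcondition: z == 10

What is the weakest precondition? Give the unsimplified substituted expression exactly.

Answer: ( ( y - x ) - x ) == 10

Derivation:
post: z == 10
stmt 3: z := y - x  -- replace 1 occurrence(s) of z with (y - x)
  => ( y - x ) == 10
stmt 2: z := x * x  -- replace 0 occurrence(s) of z with (x * x)
  => ( y - x ) == 10
stmt 1: y := y - x  -- replace 1 occurrence(s) of y with (y - x)
  => ( ( y - x ) - x ) == 10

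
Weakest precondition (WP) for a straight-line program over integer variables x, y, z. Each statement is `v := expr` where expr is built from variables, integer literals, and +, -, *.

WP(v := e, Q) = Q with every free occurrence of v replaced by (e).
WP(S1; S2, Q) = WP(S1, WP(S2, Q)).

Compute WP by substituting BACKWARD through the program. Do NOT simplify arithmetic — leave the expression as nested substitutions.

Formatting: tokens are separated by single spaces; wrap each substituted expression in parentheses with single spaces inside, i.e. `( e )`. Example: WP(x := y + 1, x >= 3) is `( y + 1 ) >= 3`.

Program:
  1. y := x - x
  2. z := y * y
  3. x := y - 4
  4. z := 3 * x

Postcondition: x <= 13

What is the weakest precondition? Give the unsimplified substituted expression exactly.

post: x <= 13
stmt 4: z := 3 * x  -- replace 0 occurrence(s) of z with (3 * x)
  => x <= 13
stmt 3: x := y - 4  -- replace 1 occurrence(s) of x with (y - 4)
  => ( y - 4 ) <= 13
stmt 2: z := y * y  -- replace 0 occurrence(s) of z with (y * y)
  => ( y - 4 ) <= 13
stmt 1: y := x - x  -- replace 1 occurrence(s) of y with (x - x)
  => ( ( x - x ) - 4 ) <= 13

Answer: ( ( x - x ) - 4 ) <= 13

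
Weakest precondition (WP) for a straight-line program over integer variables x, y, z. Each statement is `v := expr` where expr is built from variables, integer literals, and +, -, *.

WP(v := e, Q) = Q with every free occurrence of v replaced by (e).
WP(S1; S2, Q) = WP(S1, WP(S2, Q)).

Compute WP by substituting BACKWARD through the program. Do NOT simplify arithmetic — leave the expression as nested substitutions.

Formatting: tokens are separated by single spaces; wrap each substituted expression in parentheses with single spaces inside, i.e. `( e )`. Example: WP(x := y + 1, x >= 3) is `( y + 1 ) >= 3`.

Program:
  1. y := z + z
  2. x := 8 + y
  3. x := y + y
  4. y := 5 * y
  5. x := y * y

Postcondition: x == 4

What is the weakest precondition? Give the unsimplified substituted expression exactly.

post: x == 4
stmt 5: x := y * y  -- replace 1 occurrence(s) of x with (y * y)
  => ( y * y ) == 4
stmt 4: y := 5 * y  -- replace 2 occurrence(s) of y with (5 * y)
  => ( ( 5 * y ) * ( 5 * y ) ) == 4
stmt 3: x := y + y  -- replace 0 occurrence(s) of x with (y + y)
  => ( ( 5 * y ) * ( 5 * y ) ) == 4
stmt 2: x := 8 + y  -- replace 0 occurrence(s) of x with (8 + y)
  => ( ( 5 * y ) * ( 5 * y ) ) == 4
stmt 1: y := z + z  -- replace 2 occurrence(s) of y with (z + z)
  => ( ( 5 * ( z + z ) ) * ( 5 * ( z + z ) ) ) == 4

Answer: ( ( 5 * ( z + z ) ) * ( 5 * ( z + z ) ) ) == 4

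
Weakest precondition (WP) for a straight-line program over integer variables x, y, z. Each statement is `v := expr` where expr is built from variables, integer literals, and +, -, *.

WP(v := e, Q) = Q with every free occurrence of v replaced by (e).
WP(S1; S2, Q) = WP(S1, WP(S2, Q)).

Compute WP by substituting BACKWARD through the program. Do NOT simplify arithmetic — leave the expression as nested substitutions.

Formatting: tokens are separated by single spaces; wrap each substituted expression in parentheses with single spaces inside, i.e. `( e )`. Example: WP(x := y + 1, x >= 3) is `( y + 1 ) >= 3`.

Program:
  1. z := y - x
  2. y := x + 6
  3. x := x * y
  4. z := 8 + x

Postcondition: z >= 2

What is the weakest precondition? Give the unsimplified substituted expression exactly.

post: z >= 2
stmt 4: z := 8 + x  -- replace 1 occurrence(s) of z with (8 + x)
  => ( 8 + x ) >= 2
stmt 3: x := x * y  -- replace 1 occurrence(s) of x with (x * y)
  => ( 8 + ( x * y ) ) >= 2
stmt 2: y := x + 6  -- replace 1 occurrence(s) of y with (x + 6)
  => ( 8 + ( x * ( x + 6 ) ) ) >= 2
stmt 1: z := y - x  -- replace 0 occurrence(s) of z with (y - x)
  => ( 8 + ( x * ( x + 6 ) ) ) >= 2

Answer: ( 8 + ( x * ( x + 6 ) ) ) >= 2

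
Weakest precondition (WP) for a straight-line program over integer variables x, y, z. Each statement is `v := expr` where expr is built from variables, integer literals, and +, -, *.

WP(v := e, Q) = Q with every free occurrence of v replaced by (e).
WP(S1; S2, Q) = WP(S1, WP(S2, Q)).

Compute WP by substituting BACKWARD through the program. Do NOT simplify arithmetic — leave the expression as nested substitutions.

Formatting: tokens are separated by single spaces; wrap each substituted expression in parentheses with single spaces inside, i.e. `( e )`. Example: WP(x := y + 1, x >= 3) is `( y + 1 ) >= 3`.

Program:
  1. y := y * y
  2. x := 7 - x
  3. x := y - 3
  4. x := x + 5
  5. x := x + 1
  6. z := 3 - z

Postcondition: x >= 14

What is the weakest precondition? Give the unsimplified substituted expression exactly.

post: x >= 14
stmt 6: z := 3 - z  -- replace 0 occurrence(s) of z with (3 - z)
  => x >= 14
stmt 5: x := x + 1  -- replace 1 occurrence(s) of x with (x + 1)
  => ( x + 1 ) >= 14
stmt 4: x := x + 5  -- replace 1 occurrence(s) of x with (x + 5)
  => ( ( x + 5 ) + 1 ) >= 14
stmt 3: x := y - 3  -- replace 1 occurrence(s) of x with (y - 3)
  => ( ( ( y - 3 ) + 5 ) + 1 ) >= 14
stmt 2: x := 7 - x  -- replace 0 occurrence(s) of x with (7 - x)
  => ( ( ( y - 3 ) + 5 ) + 1 ) >= 14
stmt 1: y := y * y  -- replace 1 occurrence(s) of y with (y * y)
  => ( ( ( ( y * y ) - 3 ) + 5 ) + 1 ) >= 14

Answer: ( ( ( ( y * y ) - 3 ) + 5 ) + 1 ) >= 14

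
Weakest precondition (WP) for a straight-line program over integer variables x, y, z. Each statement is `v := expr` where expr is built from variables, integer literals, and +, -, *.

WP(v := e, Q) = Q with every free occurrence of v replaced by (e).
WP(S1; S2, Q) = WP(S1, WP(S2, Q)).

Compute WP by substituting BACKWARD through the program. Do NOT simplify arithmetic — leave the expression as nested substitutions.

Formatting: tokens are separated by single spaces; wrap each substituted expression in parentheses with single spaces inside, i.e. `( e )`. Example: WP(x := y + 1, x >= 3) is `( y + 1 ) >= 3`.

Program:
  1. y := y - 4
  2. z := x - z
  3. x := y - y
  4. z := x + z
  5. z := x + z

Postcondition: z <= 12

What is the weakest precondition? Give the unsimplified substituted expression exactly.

Answer: ( ( ( y - 4 ) - ( y - 4 ) ) + ( ( ( y - 4 ) - ( y - 4 ) ) + ( x - z ) ) ) <= 12

Derivation:
post: z <= 12
stmt 5: z := x + z  -- replace 1 occurrence(s) of z with (x + z)
  => ( x + z ) <= 12
stmt 4: z := x + z  -- replace 1 occurrence(s) of z with (x + z)
  => ( x + ( x + z ) ) <= 12
stmt 3: x := y - y  -- replace 2 occurrence(s) of x with (y - y)
  => ( ( y - y ) + ( ( y - y ) + z ) ) <= 12
stmt 2: z := x - z  -- replace 1 occurrence(s) of z with (x - z)
  => ( ( y - y ) + ( ( y - y ) + ( x - z ) ) ) <= 12
stmt 1: y := y - 4  -- replace 4 occurrence(s) of y with (y - 4)
  => ( ( ( y - 4 ) - ( y - 4 ) ) + ( ( ( y - 4 ) - ( y - 4 ) ) + ( x - z ) ) ) <= 12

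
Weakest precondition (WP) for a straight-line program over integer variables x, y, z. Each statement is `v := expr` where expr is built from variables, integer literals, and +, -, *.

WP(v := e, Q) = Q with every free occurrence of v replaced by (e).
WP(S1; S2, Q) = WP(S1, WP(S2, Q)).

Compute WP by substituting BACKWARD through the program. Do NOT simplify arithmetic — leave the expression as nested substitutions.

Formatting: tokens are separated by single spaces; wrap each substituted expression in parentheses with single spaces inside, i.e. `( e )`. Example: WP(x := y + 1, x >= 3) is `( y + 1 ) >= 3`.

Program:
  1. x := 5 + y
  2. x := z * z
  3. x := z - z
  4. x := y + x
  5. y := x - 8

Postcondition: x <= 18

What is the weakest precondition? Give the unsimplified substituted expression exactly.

Answer: ( y + ( z - z ) ) <= 18

Derivation:
post: x <= 18
stmt 5: y := x - 8  -- replace 0 occurrence(s) of y with (x - 8)
  => x <= 18
stmt 4: x := y + x  -- replace 1 occurrence(s) of x with (y + x)
  => ( y + x ) <= 18
stmt 3: x := z - z  -- replace 1 occurrence(s) of x with (z - z)
  => ( y + ( z - z ) ) <= 18
stmt 2: x := z * z  -- replace 0 occurrence(s) of x with (z * z)
  => ( y + ( z - z ) ) <= 18
stmt 1: x := 5 + y  -- replace 0 occurrence(s) of x with (5 + y)
  => ( y + ( z - z ) ) <= 18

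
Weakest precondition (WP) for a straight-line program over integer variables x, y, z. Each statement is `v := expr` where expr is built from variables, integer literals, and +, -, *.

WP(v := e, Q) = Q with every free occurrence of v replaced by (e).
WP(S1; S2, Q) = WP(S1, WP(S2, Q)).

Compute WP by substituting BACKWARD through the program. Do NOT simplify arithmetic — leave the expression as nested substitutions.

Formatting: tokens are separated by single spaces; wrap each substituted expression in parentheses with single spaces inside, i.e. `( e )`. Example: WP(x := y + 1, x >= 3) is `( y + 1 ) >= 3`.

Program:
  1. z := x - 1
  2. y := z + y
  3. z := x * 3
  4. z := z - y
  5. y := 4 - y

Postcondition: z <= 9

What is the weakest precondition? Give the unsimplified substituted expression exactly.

post: z <= 9
stmt 5: y := 4 - y  -- replace 0 occurrence(s) of y with (4 - y)
  => z <= 9
stmt 4: z := z - y  -- replace 1 occurrence(s) of z with (z - y)
  => ( z - y ) <= 9
stmt 3: z := x * 3  -- replace 1 occurrence(s) of z with (x * 3)
  => ( ( x * 3 ) - y ) <= 9
stmt 2: y := z + y  -- replace 1 occurrence(s) of y with (z + y)
  => ( ( x * 3 ) - ( z + y ) ) <= 9
stmt 1: z := x - 1  -- replace 1 occurrence(s) of z with (x - 1)
  => ( ( x * 3 ) - ( ( x - 1 ) + y ) ) <= 9

Answer: ( ( x * 3 ) - ( ( x - 1 ) + y ) ) <= 9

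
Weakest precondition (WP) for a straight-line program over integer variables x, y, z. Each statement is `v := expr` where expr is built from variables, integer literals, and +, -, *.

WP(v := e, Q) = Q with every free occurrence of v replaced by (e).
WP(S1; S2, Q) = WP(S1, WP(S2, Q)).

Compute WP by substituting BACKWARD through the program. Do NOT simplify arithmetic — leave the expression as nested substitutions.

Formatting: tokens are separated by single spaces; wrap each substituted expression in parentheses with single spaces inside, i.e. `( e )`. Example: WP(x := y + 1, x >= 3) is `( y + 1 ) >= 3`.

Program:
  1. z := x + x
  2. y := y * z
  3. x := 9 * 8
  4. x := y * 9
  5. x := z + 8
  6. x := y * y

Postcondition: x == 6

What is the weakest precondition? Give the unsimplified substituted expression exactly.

post: x == 6
stmt 6: x := y * y  -- replace 1 occurrence(s) of x with (y * y)
  => ( y * y ) == 6
stmt 5: x := z + 8  -- replace 0 occurrence(s) of x with (z + 8)
  => ( y * y ) == 6
stmt 4: x := y * 9  -- replace 0 occurrence(s) of x with (y * 9)
  => ( y * y ) == 6
stmt 3: x := 9 * 8  -- replace 0 occurrence(s) of x with (9 * 8)
  => ( y * y ) == 6
stmt 2: y := y * z  -- replace 2 occurrence(s) of y with (y * z)
  => ( ( y * z ) * ( y * z ) ) == 6
stmt 1: z := x + x  -- replace 2 occurrence(s) of z with (x + x)
  => ( ( y * ( x + x ) ) * ( y * ( x + x ) ) ) == 6

Answer: ( ( y * ( x + x ) ) * ( y * ( x + x ) ) ) == 6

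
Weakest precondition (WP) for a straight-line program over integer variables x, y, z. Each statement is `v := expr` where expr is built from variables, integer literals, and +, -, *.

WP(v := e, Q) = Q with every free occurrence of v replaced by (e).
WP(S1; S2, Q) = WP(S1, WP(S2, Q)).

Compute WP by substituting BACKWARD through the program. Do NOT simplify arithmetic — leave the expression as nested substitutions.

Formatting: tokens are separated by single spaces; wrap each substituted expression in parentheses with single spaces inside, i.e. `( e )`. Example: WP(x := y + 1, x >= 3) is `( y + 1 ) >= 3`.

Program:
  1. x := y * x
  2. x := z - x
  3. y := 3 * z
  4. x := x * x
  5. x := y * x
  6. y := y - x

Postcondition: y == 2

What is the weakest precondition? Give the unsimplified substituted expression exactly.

post: y == 2
stmt 6: y := y - x  -- replace 1 occurrence(s) of y with (y - x)
  => ( y - x ) == 2
stmt 5: x := y * x  -- replace 1 occurrence(s) of x with (y * x)
  => ( y - ( y * x ) ) == 2
stmt 4: x := x * x  -- replace 1 occurrence(s) of x with (x * x)
  => ( y - ( y * ( x * x ) ) ) == 2
stmt 3: y := 3 * z  -- replace 2 occurrence(s) of y with (3 * z)
  => ( ( 3 * z ) - ( ( 3 * z ) * ( x * x ) ) ) == 2
stmt 2: x := z - x  -- replace 2 occurrence(s) of x with (z - x)
  => ( ( 3 * z ) - ( ( 3 * z ) * ( ( z - x ) * ( z - x ) ) ) ) == 2
stmt 1: x := y * x  -- replace 2 occurrence(s) of x with (y * x)
  => ( ( 3 * z ) - ( ( 3 * z ) * ( ( z - ( y * x ) ) * ( z - ( y * x ) ) ) ) ) == 2

Answer: ( ( 3 * z ) - ( ( 3 * z ) * ( ( z - ( y * x ) ) * ( z - ( y * x ) ) ) ) ) == 2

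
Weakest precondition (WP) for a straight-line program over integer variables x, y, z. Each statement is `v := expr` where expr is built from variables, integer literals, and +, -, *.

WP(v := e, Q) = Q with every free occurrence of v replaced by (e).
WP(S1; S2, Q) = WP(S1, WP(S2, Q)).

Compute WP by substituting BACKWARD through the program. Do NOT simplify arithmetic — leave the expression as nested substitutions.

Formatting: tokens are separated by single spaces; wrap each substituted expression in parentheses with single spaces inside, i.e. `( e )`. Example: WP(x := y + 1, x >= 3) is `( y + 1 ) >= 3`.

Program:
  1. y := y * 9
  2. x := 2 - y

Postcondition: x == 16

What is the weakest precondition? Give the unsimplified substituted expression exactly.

post: x == 16
stmt 2: x := 2 - y  -- replace 1 occurrence(s) of x with (2 - y)
  => ( 2 - y ) == 16
stmt 1: y := y * 9  -- replace 1 occurrence(s) of y with (y * 9)
  => ( 2 - ( y * 9 ) ) == 16

Answer: ( 2 - ( y * 9 ) ) == 16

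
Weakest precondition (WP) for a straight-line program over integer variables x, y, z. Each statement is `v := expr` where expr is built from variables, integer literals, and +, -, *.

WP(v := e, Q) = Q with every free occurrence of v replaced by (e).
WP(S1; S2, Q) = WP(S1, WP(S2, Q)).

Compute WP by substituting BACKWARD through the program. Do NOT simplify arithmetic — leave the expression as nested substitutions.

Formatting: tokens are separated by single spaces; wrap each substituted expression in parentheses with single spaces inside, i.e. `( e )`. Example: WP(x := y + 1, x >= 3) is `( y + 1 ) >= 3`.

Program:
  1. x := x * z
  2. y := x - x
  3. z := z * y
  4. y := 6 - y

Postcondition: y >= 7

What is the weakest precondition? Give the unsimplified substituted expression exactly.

Answer: ( 6 - ( ( x * z ) - ( x * z ) ) ) >= 7

Derivation:
post: y >= 7
stmt 4: y := 6 - y  -- replace 1 occurrence(s) of y with (6 - y)
  => ( 6 - y ) >= 7
stmt 3: z := z * y  -- replace 0 occurrence(s) of z with (z * y)
  => ( 6 - y ) >= 7
stmt 2: y := x - x  -- replace 1 occurrence(s) of y with (x - x)
  => ( 6 - ( x - x ) ) >= 7
stmt 1: x := x * z  -- replace 2 occurrence(s) of x with (x * z)
  => ( 6 - ( ( x * z ) - ( x * z ) ) ) >= 7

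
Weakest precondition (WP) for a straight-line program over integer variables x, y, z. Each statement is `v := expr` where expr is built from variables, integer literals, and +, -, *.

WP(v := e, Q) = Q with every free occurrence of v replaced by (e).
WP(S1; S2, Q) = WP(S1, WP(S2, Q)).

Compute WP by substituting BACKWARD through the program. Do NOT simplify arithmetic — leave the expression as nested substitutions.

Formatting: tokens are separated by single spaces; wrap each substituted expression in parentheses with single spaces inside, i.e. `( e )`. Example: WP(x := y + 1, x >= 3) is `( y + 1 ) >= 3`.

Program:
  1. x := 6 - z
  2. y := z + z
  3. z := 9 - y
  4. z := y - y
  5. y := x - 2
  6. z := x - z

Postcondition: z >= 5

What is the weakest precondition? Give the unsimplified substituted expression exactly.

post: z >= 5
stmt 6: z := x - z  -- replace 1 occurrence(s) of z with (x - z)
  => ( x - z ) >= 5
stmt 5: y := x - 2  -- replace 0 occurrence(s) of y with (x - 2)
  => ( x - z ) >= 5
stmt 4: z := y - y  -- replace 1 occurrence(s) of z with (y - y)
  => ( x - ( y - y ) ) >= 5
stmt 3: z := 9 - y  -- replace 0 occurrence(s) of z with (9 - y)
  => ( x - ( y - y ) ) >= 5
stmt 2: y := z + z  -- replace 2 occurrence(s) of y with (z + z)
  => ( x - ( ( z + z ) - ( z + z ) ) ) >= 5
stmt 1: x := 6 - z  -- replace 1 occurrence(s) of x with (6 - z)
  => ( ( 6 - z ) - ( ( z + z ) - ( z + z ) ) ) >= 5

Answer: ( ( 6 - z ) - ( ( z + z ) - ( z + z ) ) ) >= 5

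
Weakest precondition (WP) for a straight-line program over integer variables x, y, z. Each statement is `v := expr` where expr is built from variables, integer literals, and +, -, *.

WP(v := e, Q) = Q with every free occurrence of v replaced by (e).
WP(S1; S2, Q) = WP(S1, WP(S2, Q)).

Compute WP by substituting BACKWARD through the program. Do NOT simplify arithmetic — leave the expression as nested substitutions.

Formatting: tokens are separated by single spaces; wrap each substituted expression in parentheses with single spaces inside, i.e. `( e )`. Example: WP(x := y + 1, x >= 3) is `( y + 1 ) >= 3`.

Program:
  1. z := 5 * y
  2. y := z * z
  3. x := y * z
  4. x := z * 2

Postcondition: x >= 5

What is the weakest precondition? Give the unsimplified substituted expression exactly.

post: x >= 5
stmt 4: x := z * 2  -- replace 1 occurrence(s) of x with (z * 2)
  => ( z * 2 ) >= 5
stmt 3: x := y * z  -- replace 0 occurrence(s) of x with (y * z)
  => ( z * 2 ) >= 5
stmt 2: y := z * z  -- replace 0 occurrence(s) of y with (z * z)
  => ( z * 2 ) >= 5
stmt 1: z := 5 * y  -- replace 1 occurrence(s) of z with (5 * y)
  => ( ( 5 * y ) * 2 ) >= 5

Answer: ( ( 5 * y ) * 2 ) >= 5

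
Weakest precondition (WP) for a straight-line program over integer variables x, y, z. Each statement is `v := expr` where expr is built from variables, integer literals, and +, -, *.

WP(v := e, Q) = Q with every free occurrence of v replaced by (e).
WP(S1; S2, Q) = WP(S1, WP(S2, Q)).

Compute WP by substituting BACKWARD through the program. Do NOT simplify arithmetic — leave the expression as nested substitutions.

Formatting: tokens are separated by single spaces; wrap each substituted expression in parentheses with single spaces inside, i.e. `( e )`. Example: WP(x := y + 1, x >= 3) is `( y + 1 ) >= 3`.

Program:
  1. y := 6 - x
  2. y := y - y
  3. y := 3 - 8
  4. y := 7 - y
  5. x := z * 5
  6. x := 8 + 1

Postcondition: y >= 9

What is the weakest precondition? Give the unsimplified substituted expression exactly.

post: y >= 9
stmt 6: x := 8 + 1  -- replace 0 occurrence(s) of x with (8 + 1)
  => y >= 9
stmt 5: x := z * 5  -- replace 0 occurrence(s) of x with (z * 5)
  => y >= 9
stmt 4: y := 7 - y  -- replace 1 occurrence(s) of y with (7 - y)
  => ( 7 - y ) >= 9
stmt 3: y := 3 - 8  -- replace 1 occurrence(s) of y with (3 - 8)
  => ( 7 - ( 3 - 8 ) ) >= 9
stmt 2: y := y - y  -- replace 0 occurrence(s) of y with (y - y)
  => ( 7 - ( 3 - 8 ) ) >= 9
stmt 1: y := 6 - x  -- replace 0 occurrence(s) of y with (6 - x)
  => ( 7 - ( 3 - 8 ) ) >= 9

Answer: ( 7 - ( 3 - 8 ) ) >= 9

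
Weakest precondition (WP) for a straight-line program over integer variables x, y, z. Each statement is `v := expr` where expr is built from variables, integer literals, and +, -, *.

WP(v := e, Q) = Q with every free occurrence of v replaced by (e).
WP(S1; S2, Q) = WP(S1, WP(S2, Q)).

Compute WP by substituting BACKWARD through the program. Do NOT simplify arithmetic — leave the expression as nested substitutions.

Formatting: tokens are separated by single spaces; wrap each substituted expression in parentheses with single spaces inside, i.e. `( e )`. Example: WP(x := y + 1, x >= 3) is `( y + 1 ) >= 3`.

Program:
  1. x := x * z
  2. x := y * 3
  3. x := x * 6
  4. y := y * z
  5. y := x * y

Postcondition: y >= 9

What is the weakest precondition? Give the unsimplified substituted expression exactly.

Answer: ( ( ( y * 3 ) * 6 ) * ( y * z ) ) >= 9

Derivation:
post: y >= 9
stmt 5: y := x * y  -- replace 1 occurrence(s) of y with (x * y)
  => ( x * y ) >= 9
stmt 4: y := y * z  -- replace 1 occurrence(s) of y with (y * z)
  => ( x * ( y * z ) ) >= 9
stmt 3: x := x * 6  -- replace 1 occurrence(s) of x with (x * 6)
  => ( ( x * 6 ) * ( y * z ) ) >= 9
stmt 2: x := y * 3  -- replace 1 occurrence(s) of x with (y * 3)
  => ( ( ( y * 3 ) * 6 ) * ( y * z ) ) >= 9
stmt 1: x := x * z  -- replace 0 occurrence(s) of x with (x * z)
  => ( ( ( y * 3 ) * 6 ) * ( y * z ) ) >= 9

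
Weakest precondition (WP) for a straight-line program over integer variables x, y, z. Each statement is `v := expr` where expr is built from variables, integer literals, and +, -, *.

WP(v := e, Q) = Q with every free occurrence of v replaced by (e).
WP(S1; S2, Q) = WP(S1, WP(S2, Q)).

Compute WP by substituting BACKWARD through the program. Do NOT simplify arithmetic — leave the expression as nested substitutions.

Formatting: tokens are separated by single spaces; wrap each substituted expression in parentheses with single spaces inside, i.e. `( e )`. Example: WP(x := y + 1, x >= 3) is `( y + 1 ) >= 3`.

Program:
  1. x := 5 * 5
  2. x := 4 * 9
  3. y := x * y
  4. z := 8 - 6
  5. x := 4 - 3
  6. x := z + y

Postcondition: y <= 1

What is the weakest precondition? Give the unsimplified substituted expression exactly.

Answer: ( ( 4 * 9 ) * y ) <= 1

Derivation:
post: y <= 1
stmt 6: x := z + y  -- replace 0 occurrence(s) of x with (z + y)
  => y <= 1
stmt 5: x := 4 - 3  -- replace 0 occurrence(s) of x with (4 - 3)
  => y <= 1
stmt 4: z := 8 - 6  -- replace 0 occurrence(s) of z with (8 - 6)
  => y <= 1
stmt 3: y := x * y  -- replace 1 occurrence(s) of y with (x * y)
  => ( x * y ) <= 1
stmt 2: x := 4 * 9  -- replace 1 occurrence(s) of x with (4 * 9)
  => ( ( 4 * 9 ) * y ) <= 1
stmt 1: x := 5 * 5  -- replace 0 occurrence(s) of x with (5 * 5)
  => ( ( 4 * 9 ) * y ) <= 1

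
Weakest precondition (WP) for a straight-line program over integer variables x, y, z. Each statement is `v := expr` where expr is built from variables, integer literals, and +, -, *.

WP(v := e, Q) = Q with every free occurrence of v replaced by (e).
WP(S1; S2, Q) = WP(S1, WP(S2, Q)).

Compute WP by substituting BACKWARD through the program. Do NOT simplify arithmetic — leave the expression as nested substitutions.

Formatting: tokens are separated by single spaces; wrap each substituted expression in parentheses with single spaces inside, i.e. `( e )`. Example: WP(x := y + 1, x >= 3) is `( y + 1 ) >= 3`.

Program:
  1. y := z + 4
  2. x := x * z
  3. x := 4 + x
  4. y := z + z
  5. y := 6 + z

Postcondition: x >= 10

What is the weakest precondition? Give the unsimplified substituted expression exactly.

post: x >= 10
stmt 5: y := 6 + z  -- replace 0 occurrence(s) of y with (6 + z)
  => x >= 10
stmt 4: y := z + z  -- replace 0 occurrence(s) of y with (z + z)
  => x >= 10
stmt 3: x := 4 + x  -- replace 1 occurrence(s) of x with (4 + x)
  => ( 4 + x ) >= 10
stmt 2: x := x * z  -- replace 1 occurrence(s) of x with (x * z)
  => ( 4 + ( x * z ) ) >= 10
stmt 1: y := z + 4  -- replace 0 occurrence(s) of y with (z + 4)
  => ( 4 + ( x * z ) ) >= 10

Answer: ( 4 + ( x * z ) ) >= 10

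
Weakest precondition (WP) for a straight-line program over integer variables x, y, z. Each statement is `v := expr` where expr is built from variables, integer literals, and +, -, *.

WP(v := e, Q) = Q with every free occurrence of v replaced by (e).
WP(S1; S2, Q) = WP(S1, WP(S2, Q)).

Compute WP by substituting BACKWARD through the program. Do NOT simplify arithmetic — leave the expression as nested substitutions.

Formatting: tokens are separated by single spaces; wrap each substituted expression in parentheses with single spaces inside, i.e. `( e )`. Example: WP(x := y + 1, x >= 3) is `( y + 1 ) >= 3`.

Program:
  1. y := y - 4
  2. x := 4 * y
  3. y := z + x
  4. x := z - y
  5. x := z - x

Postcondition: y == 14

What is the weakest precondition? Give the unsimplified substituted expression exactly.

Answer: ( z + ( 4 * ( y - 4 ) ) ) == 14

Derivation:
post: y == 14
stmt 5: x := z - x  -- replace 0 occurrence(s) of x with (z - x)
  => y == 14
stmt 4: x := z - y  -- replace 0 occurrence(s) of x with (z - y)
  => y == 14
stmt 3: y := z + x  -- replace 1 occurrence(s) of y with (z + x)
  => ( z + x ) == 14
stmt 2: x := 4 * y  -- replace 1 occurrence(s) of x with (4 * y)
  => ( z + ( 4 * y ) ) == 14
stmt 1: y := y - 4  -- replace 1 occurrence(s) of y with (y - 4)
  => ( z + ( 4 * ( y - 4 ) ) ) == 14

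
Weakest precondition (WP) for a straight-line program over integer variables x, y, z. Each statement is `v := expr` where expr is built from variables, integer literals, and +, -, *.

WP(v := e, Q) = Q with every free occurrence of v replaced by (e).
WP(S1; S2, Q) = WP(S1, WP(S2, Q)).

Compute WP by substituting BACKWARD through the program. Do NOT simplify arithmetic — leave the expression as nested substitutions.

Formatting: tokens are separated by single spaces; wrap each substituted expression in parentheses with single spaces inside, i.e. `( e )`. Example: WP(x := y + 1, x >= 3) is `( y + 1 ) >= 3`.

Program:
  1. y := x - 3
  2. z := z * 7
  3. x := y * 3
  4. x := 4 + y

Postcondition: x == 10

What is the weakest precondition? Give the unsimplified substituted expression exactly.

Answer: ( 4 + ( x - 3 ) ) == 10

Derivation:
post: x == 10
stmt 4: x := 4 + y  -- replace 1 occurrence(s) of x with (4 + y)
  => ( 4 + y ) == 10
stmt 3: x := y * 3  -- replace 0 occurrence(s) of x with (y * 3)
  => ( 4 + y ) == 10
stmt 2: z := z * 7  -- replace 0 occurrence(s) of z with (z * 7)
  => ( 4 + y ) == 10
stmt 1: y := x - 3  -- replace 1 occurrence(s) of y with (x - 3)
  => ( 4 + ( x - 3 ) ) == 10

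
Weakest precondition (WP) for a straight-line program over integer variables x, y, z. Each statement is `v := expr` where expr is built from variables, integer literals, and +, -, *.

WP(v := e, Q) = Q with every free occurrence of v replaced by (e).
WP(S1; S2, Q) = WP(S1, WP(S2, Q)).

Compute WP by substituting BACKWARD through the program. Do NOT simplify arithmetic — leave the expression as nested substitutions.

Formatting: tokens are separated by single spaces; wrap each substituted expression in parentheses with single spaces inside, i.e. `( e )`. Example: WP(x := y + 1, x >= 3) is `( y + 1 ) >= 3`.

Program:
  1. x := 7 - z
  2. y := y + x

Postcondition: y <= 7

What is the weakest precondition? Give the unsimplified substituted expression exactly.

post: y <= 7
stmt 2: y := y + x  -- replace 1 occurrence(s) of y with (y + x)
  => ( y + x ) <= 7
stmt 1: x := 7 - z  -- replace 1 occurrence(s) of x with (7 - z)
  => ( y + ( 7 - z ) ) <= 7

Answer: ( y + ( 7 - z ) ) <= 7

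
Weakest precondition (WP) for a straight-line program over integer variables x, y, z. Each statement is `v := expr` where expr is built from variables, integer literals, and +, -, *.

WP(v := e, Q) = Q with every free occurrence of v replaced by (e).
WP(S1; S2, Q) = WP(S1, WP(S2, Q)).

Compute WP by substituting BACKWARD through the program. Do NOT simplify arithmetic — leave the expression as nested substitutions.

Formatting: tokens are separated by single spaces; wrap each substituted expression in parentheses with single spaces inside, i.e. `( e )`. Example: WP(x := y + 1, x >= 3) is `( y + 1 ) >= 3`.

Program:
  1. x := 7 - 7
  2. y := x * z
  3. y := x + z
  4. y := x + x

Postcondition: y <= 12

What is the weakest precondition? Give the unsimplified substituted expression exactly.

post: y <= 12
stmt 4: y := x + x  -- replace 1 occurrence(s) of y with (x + x)
  => ( x + x ) <= 12
stmt 3: y := x + z  -- replace 0 occurrence(s) of y with (x + z)
  => ( x + x ) <= 12
stmt 2: y := x * z  -- replace 0 occurrence(s) of y with (x * z)
  => ( x + x ) <= 12
stmt 1: x := 7 - 7  -- replace 2 occurrence(s) of x with (7 - 7)
  => ( ( 7 - 7 ) + ( 7 - 7 ) ) <= 12

Answer: ( ( 7 - 7 ) + ( 7 - 7 ) ) <= 12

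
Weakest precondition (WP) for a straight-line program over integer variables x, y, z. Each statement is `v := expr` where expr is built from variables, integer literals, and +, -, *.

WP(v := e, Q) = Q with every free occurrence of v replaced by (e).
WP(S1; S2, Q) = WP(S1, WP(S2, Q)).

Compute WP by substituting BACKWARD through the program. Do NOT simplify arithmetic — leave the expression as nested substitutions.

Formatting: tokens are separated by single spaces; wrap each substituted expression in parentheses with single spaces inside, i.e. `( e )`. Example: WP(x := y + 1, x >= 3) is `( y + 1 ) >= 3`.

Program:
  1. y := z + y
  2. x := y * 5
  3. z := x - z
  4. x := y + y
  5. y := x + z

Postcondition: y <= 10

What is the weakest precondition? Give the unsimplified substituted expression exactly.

post: y <= 10
stmt 5: y := x + z  -- replace 1 occurrence(s) of y with (x + z)
  => ( x + z ) <= 10
stmt 4: x := y + y  -- replace 1 occurrence(s) of x with (y + y)
  => ( ( y + y ) + z ) <= 10
stmt 3: z := x - z  -- replace 1 occurrence(s) of z with (x - z)
  => ( ( y + y ) + ( x - z ) ) <= 10
stmt 2: x := y * 5  -- replace 1 occurrence(s) of x with (y * 5)
  => ( ( y + y ) + ( ( y * 5 ) - z ) ) <= 10
stmt 1: y := z + y  -- replace 3 occurrence(s) of y with (z + y)
  => ( ( ( z + y ) + ( z + y ) ) + ( ( ( z + y ) * 5 ) - z ) ) <= 10

Answer: ( ( ( z + y ) + ( z + y ) ) + ( ( ( z + y ) * 5 ) - z ) ) <= 10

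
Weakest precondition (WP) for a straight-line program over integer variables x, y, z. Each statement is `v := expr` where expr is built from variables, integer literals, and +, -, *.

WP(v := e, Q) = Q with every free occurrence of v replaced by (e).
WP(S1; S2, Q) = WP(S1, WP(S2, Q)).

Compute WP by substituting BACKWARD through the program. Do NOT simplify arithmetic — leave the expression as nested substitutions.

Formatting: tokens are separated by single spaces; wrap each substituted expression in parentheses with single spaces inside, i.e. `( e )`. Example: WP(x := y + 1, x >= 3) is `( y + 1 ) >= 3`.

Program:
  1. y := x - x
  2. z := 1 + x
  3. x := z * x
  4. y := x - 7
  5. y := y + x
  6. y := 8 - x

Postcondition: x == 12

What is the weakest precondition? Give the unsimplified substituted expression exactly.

post: x == 12
stmt 6: y := 8 - x  -- replace 0 occurrence(s) of y with (8 - x)
  => x == 12
stmt 5: y := y + x  -- replace 0 occurrence(s) of y with (y + x)
  => x == 12
stmt 4: y := x - 7  -- replace 0 occurrence(s) of y with (x - 7)
  => x == 12
stmt 3: x := z * x  -- replace 1 occurrence(s) of x with (z * x)
  => ( z * x ) == 12
stmt 2: z := 1 + x  -- replace 1 occurrence(s) of z with (1 + x)
  => ( ( 1 + x ) * x ) == 12
stmt 1: y := x - x  -- replace 0 occurrence(s) of y with (x - x)
  => ( ( 1 + x ) * x ) == 12

Answer: ( ( 1 + x ) * x ) == 12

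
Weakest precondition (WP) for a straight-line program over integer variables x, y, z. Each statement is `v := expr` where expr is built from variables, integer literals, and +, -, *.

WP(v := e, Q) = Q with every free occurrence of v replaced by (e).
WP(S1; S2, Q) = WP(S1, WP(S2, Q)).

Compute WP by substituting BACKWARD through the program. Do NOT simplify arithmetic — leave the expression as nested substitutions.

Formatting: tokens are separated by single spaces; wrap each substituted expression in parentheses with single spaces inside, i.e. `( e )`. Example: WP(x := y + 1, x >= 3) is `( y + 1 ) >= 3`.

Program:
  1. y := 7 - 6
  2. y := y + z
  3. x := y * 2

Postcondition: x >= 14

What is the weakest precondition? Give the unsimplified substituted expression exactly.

post: x >= 14
stmt 3: x := y * 2  -- replace 1 occurrence(s) of x with (y * 2)
  => ( y * 2 ) >= 14
stmt 2: y := y + z  -- replace 1 occurrence(s) of y with (y + z)
  => ( ( y + z ) * 2 ) >= 14
stmt 1: y := 7 - 6  -- replace 1 occurrence(s) of y with (7 - 6)
  => ( ( ( 7 - 6 ) + z ) * 2 ) >= 14

Answer: ( ( ( 7 - 6 ) + z ) * 2 ) >= 14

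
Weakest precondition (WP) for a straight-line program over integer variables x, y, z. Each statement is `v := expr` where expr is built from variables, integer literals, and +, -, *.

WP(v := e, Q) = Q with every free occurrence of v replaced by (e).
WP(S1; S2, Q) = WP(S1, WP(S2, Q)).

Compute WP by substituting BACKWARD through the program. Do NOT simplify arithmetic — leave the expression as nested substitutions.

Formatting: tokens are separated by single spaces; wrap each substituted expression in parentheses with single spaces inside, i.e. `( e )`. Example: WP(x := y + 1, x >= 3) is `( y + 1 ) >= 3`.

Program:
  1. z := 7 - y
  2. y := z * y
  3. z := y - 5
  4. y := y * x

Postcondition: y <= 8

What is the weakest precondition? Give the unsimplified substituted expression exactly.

Answer: ( ( ( 7 - y ) * y ) * x ) <= 8

Derivation:
post: y <= 8
stmt 4: y := y * x  -- replace 1 occurrence(s) of y with (y * x)
  => ( y * x ) <= 8
stmt 3: z := y - 5  -- replace 0 occurrence(s) of z with (y - 5)
  => ( y * x ) <= 8
stmt 2: y := z * y  -- replace 1 occurrence(s) of y with (z * y)
  => ( ( z * y ) * x ) <= 8
stmt 1: z := 7 - y  -- replace 1 occurrence(s) of z with (7 - y)
  => ( ( ( 7 - y ) * y ) * x ) <= 8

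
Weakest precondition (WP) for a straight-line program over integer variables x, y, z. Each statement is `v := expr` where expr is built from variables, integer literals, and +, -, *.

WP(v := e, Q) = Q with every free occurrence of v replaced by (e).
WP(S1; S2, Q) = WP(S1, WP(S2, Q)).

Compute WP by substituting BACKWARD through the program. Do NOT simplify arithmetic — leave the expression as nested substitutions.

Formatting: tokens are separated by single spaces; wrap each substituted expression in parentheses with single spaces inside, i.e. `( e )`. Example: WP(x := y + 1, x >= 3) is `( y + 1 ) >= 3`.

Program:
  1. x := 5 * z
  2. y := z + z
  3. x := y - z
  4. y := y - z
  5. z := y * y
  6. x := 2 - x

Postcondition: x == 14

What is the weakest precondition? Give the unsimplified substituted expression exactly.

post: x == 14
stmt 6: x := 2 - x  -- replace 1 occurrence(s) of x with (2 - x)
  => ( 2 - x ) == 14
stmt 5: z := y * y  -- replace 0 occurrence(s) of z with (y * y)
  => ( 2 - x ) == 14
stmt 4: y := y - z  -- replace 0 occurrence(s) of y with (y - z)
  => ( 2 - x ) == 14
stmt 3: x := y - z  -- replace 1 occurrence(s) of x with (y - z)
  => ( 2 - ( y - z ) ) == 14
stmt 2: y := z + z  -- replace 1 occurrence(s) of y with (z + z)
  => ( 2 - ( ( z + z ) - z ) ) == 14
stmt 1: x := 5 * z  -- replace 0 occurrence(s) of x with (5 * z)
  => ( 2 - ( ( z + z ) - z ) ) == 14

Answer: ( 2 - ( ( z + z ) - z ) ) == 14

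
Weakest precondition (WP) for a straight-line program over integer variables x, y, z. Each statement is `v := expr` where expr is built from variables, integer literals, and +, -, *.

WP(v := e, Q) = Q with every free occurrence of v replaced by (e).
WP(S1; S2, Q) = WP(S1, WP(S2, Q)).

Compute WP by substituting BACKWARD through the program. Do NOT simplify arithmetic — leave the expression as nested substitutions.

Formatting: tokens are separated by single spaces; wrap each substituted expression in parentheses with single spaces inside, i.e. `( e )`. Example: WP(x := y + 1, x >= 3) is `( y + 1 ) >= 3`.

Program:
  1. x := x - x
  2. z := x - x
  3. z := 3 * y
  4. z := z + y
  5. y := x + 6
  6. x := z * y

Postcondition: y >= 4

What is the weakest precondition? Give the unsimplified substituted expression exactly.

Answer: ( ( x - x ) + 6 ) >= 4

Derivation:
post: y >= 4
stmt 6: x := z * y  -- replace 0 occurrence(s) of x with (z * y)
  => y >= 4
stmt 5: y := x + 6  -- replace 1 occurrence(s) of y with (x + 6)
  => ( x + 6 ) >= 4
stmt 4: z := z + y  -- replace 0 occurrence(s) of z with (z + y)
  => ( x + 6 ) >= 4
stmt 3: z := 3 * y  -- replace 0 occurrence(s) of z with (3 * y)
  => ( x + 6 ) >= 4
stmt 2: z := x - x  -- replace 0 occurrence(s) of z with (x - x)
  => ( x + 6 ) >= 4
stmt 1: x := x - x  -- replace 1 occurrence(s) of x with (x - x)
  => ( ( x - x ) + 6 ) >= 4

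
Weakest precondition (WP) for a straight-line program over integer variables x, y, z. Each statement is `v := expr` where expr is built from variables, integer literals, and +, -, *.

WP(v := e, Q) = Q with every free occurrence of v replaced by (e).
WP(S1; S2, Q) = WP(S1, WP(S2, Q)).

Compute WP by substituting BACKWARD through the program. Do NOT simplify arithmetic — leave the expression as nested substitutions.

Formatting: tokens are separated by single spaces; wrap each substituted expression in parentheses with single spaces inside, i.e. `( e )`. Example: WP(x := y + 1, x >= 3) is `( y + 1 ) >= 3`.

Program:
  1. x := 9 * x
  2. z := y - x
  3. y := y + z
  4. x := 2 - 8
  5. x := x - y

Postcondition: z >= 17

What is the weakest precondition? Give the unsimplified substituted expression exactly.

post: z >= 17
stmt 5: x := x - y  -- replace 0 occurrence(s) of x with (x - y)
  => z >= 17
stmt 4: x := 2 - 8  -- replace 0 occurrence(s) of x with (2 - 8)
  => z >= 17
stmt 3: y := y + z  -- replace 0 occurrence(s) of y with (y + z)
  => z >= 17
stmt 2: z := y - x  -- replace 1 occurrence(s) of z with (y - x)
  => ( y - x ) >= 17
stmt 1: x := 9 * x  -- replace 1 occurrence(s) of x with (9 * x)
  => ( y - ( 9 * x ) ) >= 17

Answer: ( y - ( 9 * x ) ) >= 17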